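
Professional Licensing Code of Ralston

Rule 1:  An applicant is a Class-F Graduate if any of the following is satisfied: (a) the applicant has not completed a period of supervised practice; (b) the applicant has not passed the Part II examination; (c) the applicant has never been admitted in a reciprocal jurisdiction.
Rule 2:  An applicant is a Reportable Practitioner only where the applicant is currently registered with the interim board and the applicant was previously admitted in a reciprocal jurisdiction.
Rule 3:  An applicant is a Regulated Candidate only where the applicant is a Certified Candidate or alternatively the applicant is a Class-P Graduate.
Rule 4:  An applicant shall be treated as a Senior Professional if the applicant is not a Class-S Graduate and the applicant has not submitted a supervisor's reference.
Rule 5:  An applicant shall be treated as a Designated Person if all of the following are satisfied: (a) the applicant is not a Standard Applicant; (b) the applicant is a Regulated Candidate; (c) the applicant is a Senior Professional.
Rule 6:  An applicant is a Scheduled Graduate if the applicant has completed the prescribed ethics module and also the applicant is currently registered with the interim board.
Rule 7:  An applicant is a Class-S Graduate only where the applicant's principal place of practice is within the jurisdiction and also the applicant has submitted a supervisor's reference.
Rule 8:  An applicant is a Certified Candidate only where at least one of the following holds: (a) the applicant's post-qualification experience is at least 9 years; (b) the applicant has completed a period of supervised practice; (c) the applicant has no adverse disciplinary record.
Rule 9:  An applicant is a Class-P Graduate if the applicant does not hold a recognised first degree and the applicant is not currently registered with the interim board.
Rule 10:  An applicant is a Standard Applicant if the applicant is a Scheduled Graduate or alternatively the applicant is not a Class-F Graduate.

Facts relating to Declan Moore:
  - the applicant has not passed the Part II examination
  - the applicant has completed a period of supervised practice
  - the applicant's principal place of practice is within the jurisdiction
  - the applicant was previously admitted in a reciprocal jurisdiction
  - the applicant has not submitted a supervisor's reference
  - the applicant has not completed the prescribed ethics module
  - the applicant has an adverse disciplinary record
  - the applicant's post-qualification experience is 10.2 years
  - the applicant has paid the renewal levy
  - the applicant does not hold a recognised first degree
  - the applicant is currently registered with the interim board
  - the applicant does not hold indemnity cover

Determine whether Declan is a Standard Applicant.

No

rule 6 — Scheduled Graduate: [the applicant has completed the prescribed ethics module? no] AND [the applicant is currently registered with the interim board? yes] → not satisfied.
rule 1 — Class-F Graduate: [the applicant has not completed a period of supervised practice? no] OR [the applicant has not passed the Part II examination? yes] OR [the applicant has never been admitted in a reciprocal jurisdiction? no] → satisfied.
rule 10 — Standard Applicant: [Scheduled Graduate (rule 6)? no] OR [not a Class-F Graduate (rule 1)? no] → not satisfied.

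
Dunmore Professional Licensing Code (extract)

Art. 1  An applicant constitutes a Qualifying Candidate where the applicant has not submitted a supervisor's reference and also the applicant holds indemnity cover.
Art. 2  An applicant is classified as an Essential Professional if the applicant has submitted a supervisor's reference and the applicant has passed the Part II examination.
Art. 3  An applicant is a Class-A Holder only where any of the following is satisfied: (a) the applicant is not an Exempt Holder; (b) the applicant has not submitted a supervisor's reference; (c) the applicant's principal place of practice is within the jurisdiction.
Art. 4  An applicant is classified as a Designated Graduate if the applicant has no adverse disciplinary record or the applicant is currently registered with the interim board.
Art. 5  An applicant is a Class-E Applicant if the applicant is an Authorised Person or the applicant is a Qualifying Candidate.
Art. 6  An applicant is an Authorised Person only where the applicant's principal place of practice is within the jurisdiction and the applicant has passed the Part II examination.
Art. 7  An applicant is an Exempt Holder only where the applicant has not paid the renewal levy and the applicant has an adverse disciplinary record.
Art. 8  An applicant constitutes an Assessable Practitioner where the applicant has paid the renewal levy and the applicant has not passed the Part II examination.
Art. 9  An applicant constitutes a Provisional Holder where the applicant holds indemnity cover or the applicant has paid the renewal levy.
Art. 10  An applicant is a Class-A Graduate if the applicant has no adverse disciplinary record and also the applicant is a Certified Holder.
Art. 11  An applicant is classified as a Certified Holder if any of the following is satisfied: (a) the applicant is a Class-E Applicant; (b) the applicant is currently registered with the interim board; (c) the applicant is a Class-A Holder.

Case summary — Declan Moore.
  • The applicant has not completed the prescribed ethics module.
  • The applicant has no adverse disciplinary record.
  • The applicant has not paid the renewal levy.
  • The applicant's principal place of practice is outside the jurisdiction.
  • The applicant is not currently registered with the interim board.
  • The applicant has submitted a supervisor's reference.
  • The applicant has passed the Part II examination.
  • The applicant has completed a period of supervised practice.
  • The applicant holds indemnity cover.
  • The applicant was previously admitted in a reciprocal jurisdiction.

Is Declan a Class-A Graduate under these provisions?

Under article 6: the applicant's principal place of practice is within the jurisdiction? no; and the applicant has passed the Part II examination? yes. So the applicant is not an Authorised Person.
Under article 1: the applicant has not submitted a supervisor's reference? no; and the applicant holds indemnity cover? yes. So the applicant is not a Qualifying Candidate.
Under article 5: Authorised Person (article 6)? no; or Qualifying Candidate (article 1)? no. So the applicant is not a Class-E Applicant.
Under article 7: the applicant has not paid the renewal levy? yes; and the applicant has an adverse disciplinary record? no. So the applicant is not an Exempt Holder.
Under article 3: not an Exempt Holder (article 7)? yes; or the applicant has not submitted a supervisor's reference? no; or the applicant's principal place of practice is within the jurisdiction? no. So the applicant is a Class-A Holder.
Under article 11: Class-E Applicant (article 5)? no; or the applicant is currently registered with the interim board? no; or Class-A Holder (article 3)? yes. So the applicant is a Certified Holder.
Under article 10: the applicant has no adverse disciplinary record? yes; and Certified Holder (article 11)? yes. So the applicant is a Class-A Graduate.

Yes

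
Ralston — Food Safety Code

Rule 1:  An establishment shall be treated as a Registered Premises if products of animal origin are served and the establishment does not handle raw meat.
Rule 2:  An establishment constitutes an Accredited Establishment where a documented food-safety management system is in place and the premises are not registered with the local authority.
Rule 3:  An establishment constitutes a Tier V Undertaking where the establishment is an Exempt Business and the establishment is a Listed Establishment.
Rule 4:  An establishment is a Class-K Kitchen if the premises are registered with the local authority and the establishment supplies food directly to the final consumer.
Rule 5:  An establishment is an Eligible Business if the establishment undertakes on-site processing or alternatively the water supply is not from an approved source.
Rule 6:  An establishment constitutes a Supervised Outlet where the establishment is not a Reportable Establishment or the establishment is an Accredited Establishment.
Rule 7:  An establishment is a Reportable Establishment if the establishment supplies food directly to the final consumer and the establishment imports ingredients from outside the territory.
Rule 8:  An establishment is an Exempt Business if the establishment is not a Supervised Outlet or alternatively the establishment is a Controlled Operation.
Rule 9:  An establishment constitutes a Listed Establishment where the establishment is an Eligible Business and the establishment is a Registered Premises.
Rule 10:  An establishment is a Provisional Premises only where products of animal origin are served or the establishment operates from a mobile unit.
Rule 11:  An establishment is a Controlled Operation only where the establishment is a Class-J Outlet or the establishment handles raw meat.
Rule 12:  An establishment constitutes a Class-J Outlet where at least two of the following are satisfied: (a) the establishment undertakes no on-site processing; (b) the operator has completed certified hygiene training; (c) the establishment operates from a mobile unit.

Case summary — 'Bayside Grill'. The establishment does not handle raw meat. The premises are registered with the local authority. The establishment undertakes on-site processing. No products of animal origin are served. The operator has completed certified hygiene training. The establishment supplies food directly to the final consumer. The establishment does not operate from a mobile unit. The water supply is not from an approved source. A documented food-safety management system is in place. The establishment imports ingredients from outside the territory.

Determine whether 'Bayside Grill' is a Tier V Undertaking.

Under rule 7: the establishment supplies food directly to the final consumer? yes; and the establishment imports ingredients from outside the territory? yes. So the establishment is a Reportable Establishment.
Under rule 2: a documented food-safety management system is in place? yes; and the premises are not registered with the local authority? no. So the establishment is not an Accredited Establishment.
Under rule 6: not a Reportable Establishment (rule 7)? no; or Accredited Establishment (rule 2)? no. So the establishment is not a Supervised Outlet.
Under rule 12: the establishment undertakes no on-site processing? no; the operator has completed certified hygiene training? yes; the establishment operates from a mobile unit? no — 1 of 3 hold (need ≥2) → not satisfied.
Under rule 11: Class-J Outlet (rule 12)? no; or the establishment handles raw meat? no. So the establishment is not a Controlled Operation.
Under rule 8: not a Supervised Outlet (rule 6)? yes; or Controlled Operation (rule 11)? no. So the establishment is an Exempt Business.
Under rule 5: the establishment undertakes on-site processing? yes; or the water supply is not from an approved source? yes. So the establishment is an Eligible Business.
Under rule 1: products of animal origin are served? no; and the establishment does not handle raw meat? yes. So the establishment is not a Registered Premises.
Under rule 9: Eligible Business (rule 5)? yes; and Registered Premises (rule 1)? no. So the establishment is not a Listed Establishment.
Under rule 3: Exempt Business (rule 8)? yes; and Listed Establishment (rule 9)? no. So the establishment is not a Tier V Undertaking.

No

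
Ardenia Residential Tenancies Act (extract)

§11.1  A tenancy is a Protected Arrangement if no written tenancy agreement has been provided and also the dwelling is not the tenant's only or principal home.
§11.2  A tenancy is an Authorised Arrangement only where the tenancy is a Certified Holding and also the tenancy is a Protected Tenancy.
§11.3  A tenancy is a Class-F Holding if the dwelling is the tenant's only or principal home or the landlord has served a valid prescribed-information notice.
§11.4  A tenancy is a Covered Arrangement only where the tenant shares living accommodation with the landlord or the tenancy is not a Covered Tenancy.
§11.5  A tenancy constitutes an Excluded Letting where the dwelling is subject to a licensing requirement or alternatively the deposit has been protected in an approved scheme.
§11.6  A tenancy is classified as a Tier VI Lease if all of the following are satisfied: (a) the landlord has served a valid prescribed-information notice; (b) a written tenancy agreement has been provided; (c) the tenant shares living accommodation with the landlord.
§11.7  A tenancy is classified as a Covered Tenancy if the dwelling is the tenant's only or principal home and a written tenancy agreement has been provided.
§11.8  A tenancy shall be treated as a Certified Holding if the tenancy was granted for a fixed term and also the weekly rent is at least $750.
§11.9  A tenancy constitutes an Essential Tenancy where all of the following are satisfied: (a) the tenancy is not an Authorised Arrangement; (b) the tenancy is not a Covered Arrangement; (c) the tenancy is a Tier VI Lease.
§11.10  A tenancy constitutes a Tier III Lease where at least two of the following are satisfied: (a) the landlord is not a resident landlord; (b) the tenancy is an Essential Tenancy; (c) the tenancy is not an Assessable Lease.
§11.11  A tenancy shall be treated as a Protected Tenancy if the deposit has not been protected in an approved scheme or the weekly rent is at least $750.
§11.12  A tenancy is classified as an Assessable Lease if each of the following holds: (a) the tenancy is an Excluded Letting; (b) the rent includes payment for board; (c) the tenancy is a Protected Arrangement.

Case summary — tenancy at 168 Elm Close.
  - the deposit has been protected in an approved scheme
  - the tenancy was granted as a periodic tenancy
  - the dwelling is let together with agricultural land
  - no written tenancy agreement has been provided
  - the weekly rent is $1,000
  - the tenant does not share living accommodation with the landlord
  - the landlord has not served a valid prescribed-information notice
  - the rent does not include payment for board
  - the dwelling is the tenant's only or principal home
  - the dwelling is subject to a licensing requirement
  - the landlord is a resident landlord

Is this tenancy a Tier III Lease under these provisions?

No

§11.8 — Certified Holding: [the tenancy was granted for a fixed term? no] AND [weekly rent: $1,000 ≥ $750? yes] → not satisfied.
§11.11 — Protected Tenancy: [the deposit has not been protected in an approved scheme? no] OR [weekly rent: $1,000 ≥ $750? yes] → satisfied.
§11.2 — Authorised Arrangement: [Certified Holding (§11.8)? no] AND [Protected Tenancy (§11.11)? yes] → not satisfied.
§11.7 — Covered Tenancy: [the dwelling is the tenant's only or principal home? yes] AND [a written tenancy agreement has been provided? no] → not satisfied.
§11.4 — Covered Arrangement: [the tenant shares living accommodation with the landlord? no] OR [not a Covered Tenancy (§11.7)? yes] → satisfied.
§11.6 — Tier VI Lease: [the landlord has served a valid prescribed-information notice? no] AND [a written tenancy agreement has been provided? no] AND [the tenant shares living accommodation with the landlord? no] → not satisfied.
§11.9 — Essential Tenancy: [not an Authorised Arrangement (§11.2)? yes] AND [not a Covered Arrangement (§11.4)? no] AND [Tier VI Lease (§11.6)? no] → not satisfied.
§11.5 — Excluded Letting: [the dwelling is subject to a licensing requirement? yes] OR [the deposit has been protected in an approved scheme? yes] → satisfied.
§11.1 — Protected Arrangement: [no written tenancy agreement has been provided? yes] AND [the dwelling is not the tenant's only or principal home? no] → not satisfied.
§11.12 — Assessable Lease: [Excluded Letting (§11.5)? yes] AND [the rent includes payment for board? no] AND [Protected Arrangement (§11.1)? no] → not satisfied.
§11.10 — Tier III Lease: the landlord is not a resident landlord? no; Essential Tenancy (§11.9)? no; not an Assessable Lease (§11.12)? yes — 1 of 3 hold (need ≥2) → not satisfied.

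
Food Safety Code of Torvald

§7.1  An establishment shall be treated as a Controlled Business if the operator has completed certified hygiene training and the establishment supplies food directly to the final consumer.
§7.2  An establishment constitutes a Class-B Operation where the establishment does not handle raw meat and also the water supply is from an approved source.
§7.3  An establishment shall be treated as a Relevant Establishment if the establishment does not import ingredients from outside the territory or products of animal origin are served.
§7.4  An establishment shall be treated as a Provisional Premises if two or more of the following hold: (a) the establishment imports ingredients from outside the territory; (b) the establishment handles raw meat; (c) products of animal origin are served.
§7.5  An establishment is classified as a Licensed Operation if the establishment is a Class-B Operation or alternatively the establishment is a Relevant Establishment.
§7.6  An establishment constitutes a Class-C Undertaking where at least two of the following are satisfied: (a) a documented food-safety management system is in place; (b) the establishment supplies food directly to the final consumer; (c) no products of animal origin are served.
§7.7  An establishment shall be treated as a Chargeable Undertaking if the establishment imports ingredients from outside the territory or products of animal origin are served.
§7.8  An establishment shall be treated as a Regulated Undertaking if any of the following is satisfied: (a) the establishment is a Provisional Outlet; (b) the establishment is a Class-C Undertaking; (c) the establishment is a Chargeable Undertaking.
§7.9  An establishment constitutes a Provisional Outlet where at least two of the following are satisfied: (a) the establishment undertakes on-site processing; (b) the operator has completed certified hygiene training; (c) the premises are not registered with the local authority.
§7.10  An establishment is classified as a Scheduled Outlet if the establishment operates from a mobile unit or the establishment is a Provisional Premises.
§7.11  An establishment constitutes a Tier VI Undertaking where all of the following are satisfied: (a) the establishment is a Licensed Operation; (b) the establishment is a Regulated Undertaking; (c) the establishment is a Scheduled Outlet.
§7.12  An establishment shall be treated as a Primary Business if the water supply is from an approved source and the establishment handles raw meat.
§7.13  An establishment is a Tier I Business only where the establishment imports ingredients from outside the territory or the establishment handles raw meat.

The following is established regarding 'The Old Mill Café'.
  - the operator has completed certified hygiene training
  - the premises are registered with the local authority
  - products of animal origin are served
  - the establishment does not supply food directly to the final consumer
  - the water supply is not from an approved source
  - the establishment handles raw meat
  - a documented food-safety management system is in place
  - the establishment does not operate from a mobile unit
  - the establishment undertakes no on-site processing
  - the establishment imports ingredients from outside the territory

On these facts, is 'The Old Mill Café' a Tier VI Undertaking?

Yes

§7.2 — Class-B Operation: [the establishment does not handle raw meat? no] AND [the water supply is from an approved source? no] → not satisfied.
§7.3 — Relevant Establishment: [the establishment does not import ingredients from outside the territory? no] OR [products of animal origin are served? yes] → satisfied.
§7.5 — Licensed Operation: [Class-B Operation (§7.2)? no] OR [Relevant Establishment (§7.3)? yes] → satisfied.
§7.9 — Provisional Outlet: the establishment undertakes on-site processing? no; the operator has completed certified hygiene training? yes; the premises are not registered with the local authority? no — 1 of 3 hold (need ≥2) → not satisfied.
§7.6 — Class-C Undertaking: a documented food-safety management system is in place? yes; the establishment supplies food directly to the final consumer? no; no products of animal origin are served? no — 1 of 3 hold (need ≥2) → not satisfied.
§7.7 — Chargeable Undertaking: [the establishment imports ingredients from outside the territory? yes] OR [products of animal origin are served? yes] → satisfied.
§7.8 — Regulated Undertaking: [Provisional Outlet (§7.9)? no] OR [Class-C Undertaking (§7.6)? no] OR [Chargeable Undertaking (§7.7)? yes] → satisfied.
§7.4 — Provisional Premises: the establishment imports ingredients from outside the territory? yes; the establishment handles raw meat? yes; products of animal origin are served? yes — 3 of 3 hold (need ≥2) → satisfied.
§7.10 — Scheduled Outlet: [the establishment operates from a mobile unit? no] OR [Provisional Premises (§7.4)? yes] → satisfied.
§7.11 — Tier VI Undertaking: [Licensed Operation (§7.5)? yes] AND [Regulated Undertaking (§7.8)? yes] AND [Scheduled Outlet (§7.10)? yes] → satisfied.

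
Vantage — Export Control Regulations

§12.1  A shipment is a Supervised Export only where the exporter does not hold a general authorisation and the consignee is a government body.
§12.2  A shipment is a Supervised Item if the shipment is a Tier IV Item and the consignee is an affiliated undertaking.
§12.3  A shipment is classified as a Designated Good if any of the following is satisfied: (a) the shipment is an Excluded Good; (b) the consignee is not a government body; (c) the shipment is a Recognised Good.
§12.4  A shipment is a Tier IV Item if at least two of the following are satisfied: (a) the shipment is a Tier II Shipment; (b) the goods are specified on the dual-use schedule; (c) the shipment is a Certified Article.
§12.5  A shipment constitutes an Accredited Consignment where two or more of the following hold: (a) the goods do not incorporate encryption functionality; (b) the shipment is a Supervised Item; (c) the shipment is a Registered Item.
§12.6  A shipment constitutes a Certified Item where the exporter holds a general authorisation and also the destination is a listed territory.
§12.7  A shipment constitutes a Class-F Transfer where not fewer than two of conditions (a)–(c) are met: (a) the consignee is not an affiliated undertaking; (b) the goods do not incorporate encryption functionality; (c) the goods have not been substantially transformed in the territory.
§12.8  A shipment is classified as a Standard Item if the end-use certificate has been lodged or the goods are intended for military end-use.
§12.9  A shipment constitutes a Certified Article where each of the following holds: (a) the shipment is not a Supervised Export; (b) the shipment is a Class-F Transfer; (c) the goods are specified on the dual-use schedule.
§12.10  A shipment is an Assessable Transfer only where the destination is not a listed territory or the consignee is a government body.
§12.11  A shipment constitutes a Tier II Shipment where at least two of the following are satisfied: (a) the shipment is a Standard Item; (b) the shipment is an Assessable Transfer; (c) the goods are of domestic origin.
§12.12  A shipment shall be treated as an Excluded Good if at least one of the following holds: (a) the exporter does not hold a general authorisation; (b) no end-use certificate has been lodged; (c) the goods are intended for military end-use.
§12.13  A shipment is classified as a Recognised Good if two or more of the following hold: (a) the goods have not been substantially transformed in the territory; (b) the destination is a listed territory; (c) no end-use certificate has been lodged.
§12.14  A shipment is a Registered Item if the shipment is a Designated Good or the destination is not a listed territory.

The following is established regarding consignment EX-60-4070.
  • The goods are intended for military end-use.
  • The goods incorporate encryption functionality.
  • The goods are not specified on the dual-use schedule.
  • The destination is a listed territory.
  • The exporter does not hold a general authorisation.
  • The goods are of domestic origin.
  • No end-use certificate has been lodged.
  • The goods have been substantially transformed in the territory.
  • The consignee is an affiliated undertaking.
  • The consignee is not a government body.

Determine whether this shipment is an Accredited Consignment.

§12.8 — Standard Item: [the end-use certificate has been lodged? no] OR [the goods are intended for military end-use? yes] → satisfied.
§12.10 — Assessable Transfer: [the destination is not a listed territory? no] OR [the consignee is a government body? no] → not satisfied.
§12.11 — Tier II Shipment: Standard Item (§12.8)? yes; Assessable Transfer (§12.10)? no; the goods are of domestic origin? yes — 2 of 3 hold (need ≥2) → satisfied.
§12.1 — Supervised Export: [the exporter does not hold a general authorisation? yes] AND [the consignee is a government body? no] → not satisfied.
§12.7 — Class-F Transfer: the consignee is not an affiliated undertaking? no; the goods do not incorporate encryption functionality? no; the goods have not been substantially transformed in the territory? no — 0 of 3 hold (need ≥2) → not satisfied.
§12.9 — Certified Article: [not a Supervised Export (§12.1)? yes] AND [Class-F Transfer (§12.7)? no] AND [the goods are specified on the dual-use schedule? no] → not satisfied.
§12.4 — Tier IV Item: Tier II Shipment (§12.11)? yes; the goods are specified on the dual-use schedule? no; Certified Article (§12.9)? no — 1 of 3 hold (need ≥2) → not satisfied.
§12.2 — Supervised Item: [Tier IV Item (§12.4)? no] AND [the consignee is an affiliated undertaking? yes] → not satisfied.
§12.12 — Excluded Good: [the exporter does not hold a general authorisation? yes] OR [no end-use certificate has been lodged? yes] OR [the goods are intended for military end-use? yes] → satisfied.
§12.13 — Recognised Good: the goods have not been substantially transformed in the territory? no; the destination is a listed territory? yes; no end-use certificate has been lodged? yes — 2 of 3 hold (need ≥2) → satisfied.
§12.3 — Designated Good: [Excluded Good (§12.12)? yes] OR [the consignee is not a government body? yes] OR [Recognised Good (§12.13)? yes] → satisfied.
§12.14 — Registered Item: [Designated Good (§12.3)? yes] OR [the destination is not a listed territory? no] → satisfied.
§12.5 — Accredited Consignment: the goods do not incorporate encryption functionality? no; Supervised Item (§12.2)? no; Registered Item (§12.14)? yes — 1 of 3 hold (need ≥2) → not satisfied.

No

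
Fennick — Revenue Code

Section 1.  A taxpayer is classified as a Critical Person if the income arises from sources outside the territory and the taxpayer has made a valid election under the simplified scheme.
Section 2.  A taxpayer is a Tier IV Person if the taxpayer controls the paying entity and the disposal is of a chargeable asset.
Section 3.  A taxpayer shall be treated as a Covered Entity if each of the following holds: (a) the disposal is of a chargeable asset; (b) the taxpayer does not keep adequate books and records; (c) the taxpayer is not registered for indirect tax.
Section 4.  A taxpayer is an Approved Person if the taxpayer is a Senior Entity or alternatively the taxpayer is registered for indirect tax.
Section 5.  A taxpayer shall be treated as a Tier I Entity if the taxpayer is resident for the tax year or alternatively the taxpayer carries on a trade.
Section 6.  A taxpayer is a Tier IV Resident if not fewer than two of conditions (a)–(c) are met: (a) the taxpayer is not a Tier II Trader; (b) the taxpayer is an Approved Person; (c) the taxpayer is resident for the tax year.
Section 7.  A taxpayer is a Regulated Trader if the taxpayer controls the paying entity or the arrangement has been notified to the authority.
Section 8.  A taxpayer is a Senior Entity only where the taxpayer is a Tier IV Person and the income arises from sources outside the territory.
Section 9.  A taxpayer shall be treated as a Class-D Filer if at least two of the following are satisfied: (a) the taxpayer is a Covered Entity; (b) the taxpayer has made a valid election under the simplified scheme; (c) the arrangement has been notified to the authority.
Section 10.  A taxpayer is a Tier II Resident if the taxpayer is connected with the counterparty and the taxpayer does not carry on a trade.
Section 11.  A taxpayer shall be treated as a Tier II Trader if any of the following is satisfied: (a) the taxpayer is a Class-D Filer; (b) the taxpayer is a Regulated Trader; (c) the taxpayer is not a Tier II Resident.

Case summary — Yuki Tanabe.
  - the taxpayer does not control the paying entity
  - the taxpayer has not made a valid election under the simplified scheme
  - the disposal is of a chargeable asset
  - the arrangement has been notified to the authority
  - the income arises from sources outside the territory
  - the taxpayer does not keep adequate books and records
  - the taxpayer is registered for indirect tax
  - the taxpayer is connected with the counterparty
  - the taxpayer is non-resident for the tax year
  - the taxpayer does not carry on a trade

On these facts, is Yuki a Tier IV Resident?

No

Under section 3: the disposal is of a chargeable asset? yes; and the taxpayer does not keep adequate books and records? yes; and the taxpayer is not registered for indirect tax? no. So the taxpayer is not a Covered Entity.
Under section 9: Covered Entity (section 3)? no; the taxpayer has made a valid election under the simplified scheme? no; the arrangement has been notified to the authority? yes — 1 of 3 hold (need ≥2) → not satisfied.
Under section 7: the taxpayer controls the paying entity? no; or the arrangement has been notified to the authority? yes. So the taxpayer is a Regulated Trader.
Under section 10: the taxpayer is connected with the counterparty? yes; and the taxpayer does not carry on a trade? yes. So the taxpayer is a Tier II Resident.
Under section 11: Class-D Filer (section 9)? no; or Regulated Trader (section 7)? yes; or not a Tier II Resident (section 10)? no. So the taxpayer is a Tier II Trader.
Under section 2: the taxpayer controls the paying entity? no; and the disposal is of a chargeable asset? yes. So the taxpayer is not a Tier IV Person.
Under section 8: Tier IV Person (section 2)? no; and the income arises from sources outside the territory? yes. So the taxpayer is not a Senior Entity.
Under section 4: Senior Entity (section 8)? no; or the taxpayer is registered for indirect tax? yes. So the taxpayer is an Approved Person.
Under section 6: not a Tier II Trader (section 11)? no; Approved Person (section 4)? yes; the taxpayer is resident for the tax year? no — 1 of 3 hold (need ≥2) → not satisfied.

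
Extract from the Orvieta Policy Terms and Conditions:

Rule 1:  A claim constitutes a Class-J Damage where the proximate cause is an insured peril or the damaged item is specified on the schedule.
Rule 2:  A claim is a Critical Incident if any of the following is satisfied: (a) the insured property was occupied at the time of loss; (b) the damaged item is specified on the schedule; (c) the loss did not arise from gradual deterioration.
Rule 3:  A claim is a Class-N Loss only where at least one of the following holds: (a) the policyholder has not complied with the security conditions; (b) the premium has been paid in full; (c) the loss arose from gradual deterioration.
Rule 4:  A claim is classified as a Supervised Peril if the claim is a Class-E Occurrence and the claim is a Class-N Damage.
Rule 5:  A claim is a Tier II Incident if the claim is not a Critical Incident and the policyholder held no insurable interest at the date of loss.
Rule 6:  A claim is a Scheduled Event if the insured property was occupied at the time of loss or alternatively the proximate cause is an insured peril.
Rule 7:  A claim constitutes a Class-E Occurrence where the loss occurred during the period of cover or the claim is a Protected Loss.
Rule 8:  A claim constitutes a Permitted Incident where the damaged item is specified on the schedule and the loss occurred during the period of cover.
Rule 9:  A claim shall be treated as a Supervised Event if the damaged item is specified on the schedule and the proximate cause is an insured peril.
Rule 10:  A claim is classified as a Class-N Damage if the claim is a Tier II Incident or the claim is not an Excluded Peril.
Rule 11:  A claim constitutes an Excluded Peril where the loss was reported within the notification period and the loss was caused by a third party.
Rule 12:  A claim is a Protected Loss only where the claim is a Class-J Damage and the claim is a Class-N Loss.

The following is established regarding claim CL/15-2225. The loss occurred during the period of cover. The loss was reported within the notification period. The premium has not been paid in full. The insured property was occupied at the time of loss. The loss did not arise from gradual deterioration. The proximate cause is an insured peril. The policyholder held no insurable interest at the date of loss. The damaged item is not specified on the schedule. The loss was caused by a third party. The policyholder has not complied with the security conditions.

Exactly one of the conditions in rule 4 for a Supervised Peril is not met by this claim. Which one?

Class-N Damage

rule 1 — Class-J Damage: [the proximate cause is an insured peril? yes] OR [the damaged item is specified on the schedule? no] → satisfied.
rule 3 — Class-N Loss: [the policyholder has not complied with the security conditions? yes] OR [the premium has been paid in full? no] OR [the loss arose from gradual deterioration? no] → satisfied.
rule 12 — Protected Loss: [Class-J Damage (rule 1)? yes] AND [Class-N Loss (rule 3)? yes] → satisfied.
rule 7 — Class-E Occurrence: [the loss occurred during the period of cover? yes] OR [Protected Loss (rule 12)? yes] → satisfied.
rule 2 — Critical Incident: [the insured property was occupied at the time of loss? yes] OR [the damaged item is specified on the schedule? no] OR [the loss did not arise from gradual deterioration? yes] → satisfied.
rule 5 — Tier II Incident: [not a Critical Incident (rule 2)? no] AND [the policyholder held no insurable interest at the date of loss? yes] → not satisfied.
rule 11 — Excluded Peril: [the loss was reported within the notification period? yes] AND [the loss was caused by a third party? yes] → satisfied.
rule 10 — Class-N Damage: [Tier II Incident (rule 5)? no] OR [not an Excluded Peril (rule 11)? no] → not satisfied.
rule 4 — Supervised Peril: [Class-E Occurrence (rule 7)? yes] AND [Class-N Damage (rule 10)? no] → not satisfied.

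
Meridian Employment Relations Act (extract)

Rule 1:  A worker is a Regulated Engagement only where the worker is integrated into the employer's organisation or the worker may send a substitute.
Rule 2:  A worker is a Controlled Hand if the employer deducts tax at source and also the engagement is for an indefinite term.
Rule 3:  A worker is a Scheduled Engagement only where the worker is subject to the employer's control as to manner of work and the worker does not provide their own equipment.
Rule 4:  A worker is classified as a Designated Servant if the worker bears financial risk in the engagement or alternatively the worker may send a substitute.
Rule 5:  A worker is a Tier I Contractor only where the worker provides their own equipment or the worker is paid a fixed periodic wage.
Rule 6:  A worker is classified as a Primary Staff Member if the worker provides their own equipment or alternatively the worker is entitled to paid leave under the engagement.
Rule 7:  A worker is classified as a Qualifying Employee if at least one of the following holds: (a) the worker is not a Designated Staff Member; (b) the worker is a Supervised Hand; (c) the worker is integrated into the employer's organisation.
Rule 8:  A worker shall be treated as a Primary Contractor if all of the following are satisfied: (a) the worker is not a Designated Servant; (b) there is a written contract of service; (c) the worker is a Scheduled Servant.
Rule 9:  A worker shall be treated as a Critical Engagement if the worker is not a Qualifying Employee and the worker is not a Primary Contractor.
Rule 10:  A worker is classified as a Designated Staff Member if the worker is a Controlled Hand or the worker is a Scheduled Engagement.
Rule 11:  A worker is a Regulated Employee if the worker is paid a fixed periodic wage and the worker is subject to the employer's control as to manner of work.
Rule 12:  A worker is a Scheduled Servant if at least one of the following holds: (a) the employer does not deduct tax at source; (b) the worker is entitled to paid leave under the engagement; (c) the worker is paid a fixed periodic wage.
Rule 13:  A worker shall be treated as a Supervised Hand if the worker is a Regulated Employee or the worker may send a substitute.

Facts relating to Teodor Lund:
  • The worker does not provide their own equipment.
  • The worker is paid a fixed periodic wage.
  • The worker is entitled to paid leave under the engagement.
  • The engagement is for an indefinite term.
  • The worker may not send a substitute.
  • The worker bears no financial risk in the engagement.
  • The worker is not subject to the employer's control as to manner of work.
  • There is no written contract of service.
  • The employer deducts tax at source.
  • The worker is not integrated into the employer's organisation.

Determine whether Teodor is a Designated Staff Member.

Yes

rule 2 — Controlled Hand: [the employer deducts tax at source? yes] AND [the engagement is for an indefinite term? yes] → satisfied.
rule 3 — Scheduled Engagement: [the worker is subject to the employer's control as to manner of work? no] AND [the worker does not provide their own equipment? yes] → not satisfied.
rule 10 — Designated Staff Member: [Controlled Hand (rule 2)? yes] OR [Scheduled Engagement (rule 3)? no] → satisfied.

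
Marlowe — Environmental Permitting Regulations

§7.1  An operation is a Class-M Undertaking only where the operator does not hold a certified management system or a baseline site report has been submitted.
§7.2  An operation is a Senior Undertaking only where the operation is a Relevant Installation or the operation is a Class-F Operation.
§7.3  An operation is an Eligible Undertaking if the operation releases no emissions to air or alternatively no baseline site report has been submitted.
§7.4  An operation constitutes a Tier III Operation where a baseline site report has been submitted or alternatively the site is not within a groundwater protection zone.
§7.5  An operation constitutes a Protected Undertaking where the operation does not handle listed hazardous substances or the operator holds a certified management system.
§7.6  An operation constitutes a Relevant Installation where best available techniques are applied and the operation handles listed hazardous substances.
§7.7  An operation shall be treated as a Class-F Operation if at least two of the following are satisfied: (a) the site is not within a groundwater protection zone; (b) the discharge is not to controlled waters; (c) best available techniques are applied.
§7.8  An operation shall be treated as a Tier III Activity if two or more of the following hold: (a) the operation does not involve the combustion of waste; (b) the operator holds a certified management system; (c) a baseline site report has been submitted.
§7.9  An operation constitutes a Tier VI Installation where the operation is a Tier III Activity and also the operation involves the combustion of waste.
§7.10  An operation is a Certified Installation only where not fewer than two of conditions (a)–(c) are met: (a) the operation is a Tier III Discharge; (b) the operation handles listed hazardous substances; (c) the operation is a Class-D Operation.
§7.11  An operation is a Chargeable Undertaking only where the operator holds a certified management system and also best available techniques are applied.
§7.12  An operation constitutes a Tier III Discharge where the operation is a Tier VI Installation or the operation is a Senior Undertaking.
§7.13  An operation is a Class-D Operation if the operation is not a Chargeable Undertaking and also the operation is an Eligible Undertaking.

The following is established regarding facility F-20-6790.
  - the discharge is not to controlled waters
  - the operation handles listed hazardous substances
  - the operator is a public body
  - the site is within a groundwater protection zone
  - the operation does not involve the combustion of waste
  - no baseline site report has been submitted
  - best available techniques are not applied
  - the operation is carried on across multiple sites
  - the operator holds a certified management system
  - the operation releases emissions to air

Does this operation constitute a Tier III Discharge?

§7.8 — Tier III Activity: the operation does not involve the combustion of waste? yes; the operator holds a certified management system? yes; a baseline site report has been submitted? no — 2 of 3 hold (need ≥2) → satisfied.
§7.9 — Tier VI Installation: [Tier III Activity (§7.8)? yes] AND [the operation involves the combustion of waste? no] → not satisfied.
§7.6 — Relevant Installation: [best available techniques are applied? no] AND [the operation handles listed hazardous substances? yes] → not satisfied.
§7.7 — Class-F Operation: the site is not within a groundwater protection zone? no; the discharge is not to controlled waters? yes; best available techniques are applied? no — 1 of 3 hold (need ≥2) → not satisfied.
§7.2 — Senior Undertaking: [Relevant Installation (§7.6)? no] OR [Class-F Operation (§7.7)? no] → not satisfied.
§7.12 — Tier III Discharge: [Tier VI Installation (§7.9)? no] OR [Senior Undertaking (§7.2)? no] → not satisfied.

No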